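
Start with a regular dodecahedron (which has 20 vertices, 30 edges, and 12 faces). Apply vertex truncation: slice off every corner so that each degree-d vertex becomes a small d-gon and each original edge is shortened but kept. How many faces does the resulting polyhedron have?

Truncation replaces each original edge-end by a new vertex, so V′ = 2E = 60.
Each original edge survives, and each old vertex of degree d contributes d new edges; summing degrees gives Σd = 2E, so E′ = E + 2E = 3E = 90.
Each original face survives and each original vertex becomes one new face: F′ = F + V = 32.

32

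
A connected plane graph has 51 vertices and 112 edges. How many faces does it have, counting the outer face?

Euler's formula for a connected plane graph: V − E + F = 2, so F = 2 − 51 + 112 = 63.

63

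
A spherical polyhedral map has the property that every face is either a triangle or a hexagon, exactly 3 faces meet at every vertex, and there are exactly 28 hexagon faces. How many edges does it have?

Let x be the number of triangles; then F = 28 + x.
Edge–face incidences: 2E = 6·28 + 3·x = 168 + 3x.
Every vertex has degree 3, so 3V = 2E.
Euler: V − E + F = 2 ⇒ (2E)/3 − E + (28 + x) = 2.
Multiply by 6: 2·(2E) − 3·(2E) + 6·(28 + x) = 12, i.e. 168 + 6x − (168 + 3x) = 12.
Collecting terms: 3x = 12, so x = 4.
Then 2E = 168 + 3·4 = 180, so E = 90, V = 2E/3 = 60, F = 28 + 4 = 32.

90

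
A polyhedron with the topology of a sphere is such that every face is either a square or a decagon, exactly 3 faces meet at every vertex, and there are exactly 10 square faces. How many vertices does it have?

20

Let x be the number of decagons; then F = 10 + x.
Edge–face incidences: 2E = 4·10 + 10·x = 40 + 10x.
Every vertex has degree 3, so 3V = 2E.
Euler: V − E + F = 2 ⇒ (2E)/3 − E + (10 + x) = 2.
Multiply by 6: 2·(2E) − 3·(2E) + 6·(10 + x) = 12, i.e. 60 + 6x − (40 + 10x) = 12.
Collecting terms: −4x + 20 = 12, so −4x = −8, so x = 2.
Then 2E = 40 + 10·2 = 60, so E = 30, V = 2E/3 = 20, F = 10 + 2 = 12.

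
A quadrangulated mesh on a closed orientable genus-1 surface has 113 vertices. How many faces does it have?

χ = 2 − 2·1 = 0, and every face is a square so 4F = 2E.
V − E + F = 0 with E = 4F/2 gives 113 − (4/2 − 1)·F = 0, so F = 113 and E = 226.

113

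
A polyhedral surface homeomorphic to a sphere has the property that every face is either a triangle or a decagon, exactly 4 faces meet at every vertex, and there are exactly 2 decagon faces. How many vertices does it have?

20

Let x be the number of triangles; then F = 2 + x.
Edge–face incidences: 2E = 10·2 + 3·x = 20 + 3x.
Every vertex has degree 4, so 4V = 2E.
Euler: V − E + F = 2 ⇒ (2E)/4 − E + (2 + x) = 2.
Multiply by 8: 2·(2E) − 4·(2E) + 8·(2 + x) = 16, i.e. 16 + 8x − 2·(20 + 3x) = 16.
Collecting terms: 2x − 24 = 16, so 2x = 40, so x = 20.
Then 2E = 20 + 3·20 = 80, so E = 40, V = 2E/4 = 20, F = 2 + 20 = 22.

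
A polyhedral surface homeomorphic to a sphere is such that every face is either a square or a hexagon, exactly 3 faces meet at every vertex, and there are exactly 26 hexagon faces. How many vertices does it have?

60

Let x be the number of squares; then F = 26 + x.
Edge–face incidences: 2E = 6·26 + 4·x = 156 + 4x.
Every vertex has degree 3, so 3V = 2E.
Euler: V − E + F = 2 ⇒ (2E)/3 − E + (26 + x) = 2.
Multiply by 6: 2·(2E) − 3·(2E) + 6·(26 + x) = 12, i.e. 156 + 6x − (156 + 4x) = 12.
Collecting terms: 2x = 12, so x = 6.
Then 2E = 156 + 4·6 = 180, so E = 90, V = 2E/3 = 60, F = 26 + 6 = 32.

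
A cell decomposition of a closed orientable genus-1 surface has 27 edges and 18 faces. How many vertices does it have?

For a closed orientable surface of genus 1, χ = 2 − 2·1 = 0.
V = 0 + E − F = 0 + 27 − 18 = 9.

9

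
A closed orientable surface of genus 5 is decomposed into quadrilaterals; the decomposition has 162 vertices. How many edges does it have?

χ = 2 − 2·5 = -8, and every face is a square so 4F = 2E.
V − E + F = -8 with E = 4F/2 gives 162 − (4/2 − 1)·F = -8, so F = 170 and E = 340.

340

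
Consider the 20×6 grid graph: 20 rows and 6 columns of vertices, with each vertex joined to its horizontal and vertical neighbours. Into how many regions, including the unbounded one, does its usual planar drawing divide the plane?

96

The grid has V = 20·6 = 120 vertices and E = 20·5 + 6·19 = 214 edges.
F = 2 − V + E = 2 − 120 + 214 = 96.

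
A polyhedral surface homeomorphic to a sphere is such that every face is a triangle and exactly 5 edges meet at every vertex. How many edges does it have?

Each face has 3 edges and each edge borders two faces, so 2E = 3F.
Each vertex has degree 5, so 5V = 2E and hence V = 3F/5.
Euler: V − E + F = 2 ⇒ (3F/5) − (3F/2) + F = 2.
Multiply by 10: (6 − 15 + 10)F = 20, i.e. 1F = 20.
So F = 20, E = 3·20/2 = 30, V = 3·20/5 = 12.

30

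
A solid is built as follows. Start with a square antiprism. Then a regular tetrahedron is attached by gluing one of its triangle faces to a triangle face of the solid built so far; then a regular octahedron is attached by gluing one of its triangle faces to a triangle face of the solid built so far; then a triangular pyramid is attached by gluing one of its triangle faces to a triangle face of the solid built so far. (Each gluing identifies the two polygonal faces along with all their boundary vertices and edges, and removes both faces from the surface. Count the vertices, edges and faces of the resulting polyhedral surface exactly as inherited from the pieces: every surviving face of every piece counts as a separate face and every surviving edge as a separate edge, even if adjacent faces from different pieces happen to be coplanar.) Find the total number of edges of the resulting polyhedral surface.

A square antiprism: V=8, E=16, F=10.
Attach a regular tetrahedron (V=4, E=6, F=4) along a 3-gon: merge 3 vertices and 3 edges, delete both glued faces → V=9, E=19, F=12.
Attach a regular octahedron (V=6, E=12, F=8) along a 3-gon: merge 3 vertices and 3 edges, delete both glued faces → V=12, E=28, F=18.
Attach a triangular pyramid (V=4, E=6, F=4) along a 3-gon: merge 3 vertices and 3 edges, delete both glued faces → V=13, E=31, F=20.
Check: V − E + F = 13 − 31 + 20 = 2.

31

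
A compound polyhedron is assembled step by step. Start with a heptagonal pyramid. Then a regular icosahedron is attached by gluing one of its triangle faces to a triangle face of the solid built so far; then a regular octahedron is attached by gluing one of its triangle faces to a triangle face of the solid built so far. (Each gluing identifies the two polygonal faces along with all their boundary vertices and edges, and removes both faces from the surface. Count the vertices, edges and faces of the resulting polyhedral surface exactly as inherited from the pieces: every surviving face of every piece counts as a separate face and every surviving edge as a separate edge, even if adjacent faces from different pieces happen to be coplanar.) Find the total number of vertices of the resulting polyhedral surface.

20

A heptagonal pyramid: V=8, E=14, F=8.
Attach a regular icosahedron (V=12, E=30, F=20) along a 3-gon: merge 3 vertices and 3 edges, delete both glued faces → V=17, E=41, F=26.
Attach a regular octahedron (V=6, E=12, F=8) along a 3-gon: merge 3 vertices and 3 edges, delete both glued faces → V=20, E=50, F=32.
Check: V − E + F = 20 − 50 + 32 = 2.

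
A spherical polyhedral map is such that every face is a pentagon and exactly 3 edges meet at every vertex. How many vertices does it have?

20

Each face has 5 edges and each edge borders two faces, so 2E = 5F.
Each vertex has degree 3, so 3V = 2E and hence V = 5F/3.
Euler: V − E + F = 2 ⇒ (5F/3) − (5F/2) + F = 2.
Multiply by 6: (10 − 15 + 6)F = 12, i.e. 1F = 12.
So F = 12, E = 5·12/2 = 30, V = 5·12/3 = 20.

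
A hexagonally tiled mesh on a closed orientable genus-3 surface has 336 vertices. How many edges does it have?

510

χ = 2 − 2·3 = -4, and every face is a hexagon so 6F = 2E.
V − E + F = -4 with E = 6F/2 gives 336 − (6/2 − 1)·F = -4, so F = 170 and E = 510.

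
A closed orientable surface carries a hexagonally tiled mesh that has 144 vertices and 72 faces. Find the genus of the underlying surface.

1

Every face is a hexagon, so 2E = 6·72 = 432, giving E = 216.
χ = V − E + F = 144 − 216 + 72 = 0.
For a closed orientable surface χ = 2 − 2g, so g = (2 − (0))/2 = 1.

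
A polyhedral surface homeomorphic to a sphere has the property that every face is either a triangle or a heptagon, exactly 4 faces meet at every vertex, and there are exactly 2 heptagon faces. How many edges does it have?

28

Let x be the number of triangles; then F = 2 + x.
Edge–face incidences: 2E = 7·2 + 3·x = 14 + 3x.
Every vertex has degree 4, so 4V = 2E.
Euler: V − E + F = 2 ⇒ (2E)/4 − E + (2 + x) = 2.
Multiply by 8: 2·(2E) − 4·(2E) + 8·(2 + x) = 16, i.e. 16 + 8x − 2·(14 + 3x) = 16.
Collecting terms: 2x − 12 = 16, so 2x = 28, so x = 14.
Then 2E = 14 + 3·14 = 56, so E = 28, V = 2E/4 = 14, F = 2 + 14 = 16.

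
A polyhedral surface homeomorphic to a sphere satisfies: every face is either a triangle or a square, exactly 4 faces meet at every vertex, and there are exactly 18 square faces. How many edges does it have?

48

Let x be the number of triangles; then F = 18 + x.
Edge–face incidences: 2E = 4·18 + 3·x = 72 + 3x.
Every vertex has degree 4, so 4V = 2E.
Euler: V − E + F = 2 ⇒ (2E)/4 − E + (18 + x) = 2.
Multiply by 8: 2·(2E) − 4·(2E) + 8·(18 + x) = 16, i.e. 144 + 8x − 2·(72 + 3x) = 16.
Collecting terms: 2x = 16, so x = 8.
Then 2E = 72 + 3·8 = 96, so E = 48, V = 2E/4 = 24, F = 18 + 8 = 26.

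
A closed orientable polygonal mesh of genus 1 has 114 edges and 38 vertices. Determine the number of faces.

For a closed orientable surface of genus 1, χ = 2 − 2·1 = 0.
F = 0 − V + E = 0 − 38 + 114 = 76.

76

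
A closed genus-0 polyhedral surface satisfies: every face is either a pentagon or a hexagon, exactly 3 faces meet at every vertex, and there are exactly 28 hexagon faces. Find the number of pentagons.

12

Let x be the number of pentagons; then F = 28 + x.
Edge–face incidences: 2E = 6·28 + 5·x = 168 + 5x.
Every vertex has degree 3, so 3V = 2E.
Euler: V − E + F = 2 ⇒ (2E)/3 − E + (28 + x) = 2.
Multiply by 6: 2·(2E) − 3·(2E) + 6·(28 + x) = 12, i.e. 168 + 6x − (168 + 5x) = 12.
Collecting terms: x = 12.
Then 2E = 168 + 5·12 = 228, so E = 114, V = 2E/3 = 76, F = 28 + 12 = 40.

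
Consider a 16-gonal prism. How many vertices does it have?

A prism on an n-gon has two n-gon bases and n rectangular sides: V = 2·16 = 32, E = 3·16 = 48, F = 16 + 2 = 18.

32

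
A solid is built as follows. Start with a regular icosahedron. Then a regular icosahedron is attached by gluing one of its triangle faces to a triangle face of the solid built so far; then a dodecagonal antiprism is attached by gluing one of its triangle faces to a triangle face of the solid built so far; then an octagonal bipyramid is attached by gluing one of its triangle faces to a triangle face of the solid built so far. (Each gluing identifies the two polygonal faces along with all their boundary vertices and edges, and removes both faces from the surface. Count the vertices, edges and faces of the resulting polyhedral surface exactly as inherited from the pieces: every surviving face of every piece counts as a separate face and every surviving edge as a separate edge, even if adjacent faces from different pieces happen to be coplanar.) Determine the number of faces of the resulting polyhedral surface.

76

A regular icosahedron: V=12, E=30, F=20.
Attach a regular icosahedron (V=12, E=30, F=20) along a 3-gon: merge 3 vertices and 3 edges, delete both glued faces → V=21, E=57, F=38.
Attach a dodecagonal antiprism (V=24, E=48, F=26) along a 3-gon: merge 3 vertices and 3 edges, delete both glued faces → V=42, E=102, F=62.
Attach an octagonal bipyramid (V=10, E=24, F=16) along a 3-gon: merge 3 vertices and 3 edges, delete both glued faces → V=49, E=123, F=76.
Check: V − E + F = 49 − 123 + 76 = 2.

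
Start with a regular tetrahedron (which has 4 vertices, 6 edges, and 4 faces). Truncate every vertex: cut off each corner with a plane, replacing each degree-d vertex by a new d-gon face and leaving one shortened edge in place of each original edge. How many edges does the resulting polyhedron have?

Truncation replaces each original edge-end by a new vertex, so V′ = 2E = 12.
Each original edge survives, and each old vertex of degree d contributes d new edges; summing degrees gives Σd = 2E, so E′ = E + 2E = 3E = 18.
Each original face survives and each original vertex becomes one new face: F′ = F + V = 8.

18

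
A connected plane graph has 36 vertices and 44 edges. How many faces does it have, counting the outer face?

10

Euler's formula for a connected plane graph: V − E + F = 2, so F = 2 − 36 + 44 = 10.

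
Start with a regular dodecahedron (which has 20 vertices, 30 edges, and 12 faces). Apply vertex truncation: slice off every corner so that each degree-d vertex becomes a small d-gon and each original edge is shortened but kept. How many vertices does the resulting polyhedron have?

60

Truncation replaces each original edge-end by a new vertex, so V′ = 2E = 60.
Each original edge survives, and each old vertex of degree d contributes d new edges; summing degrees gives Σd = 2E, so E′ = E + 2E = 3E = 90.
Each original face survives and each original vertex becomes one new face: F′ = F + V = 32.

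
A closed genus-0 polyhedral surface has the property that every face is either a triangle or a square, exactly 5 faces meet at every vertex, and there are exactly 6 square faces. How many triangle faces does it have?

32

Let x be the number of triangles; then F = 6 + x.
Edge–face incidences: 2E = 4·6 + 3·x = 24 + 3x.
Every vertex has degree 5, so 5V = 2E.
Euler: V − E + F = 2 ⇒ (2E)/5 − E + (6 + x) = 2.
Multiply by 10: 2·(2E) − 5·(2E) + 10·(6 + x) = 20, i.e. 60 + 10x − 3·(24 + 3x) = 20.
Collecting terms: x − 12 = 20, so x = 32.
Then 2E = 24 + 3·32 = 120, so E = 60, V = 2E/5 = 24, F = 6 + 32 = 38.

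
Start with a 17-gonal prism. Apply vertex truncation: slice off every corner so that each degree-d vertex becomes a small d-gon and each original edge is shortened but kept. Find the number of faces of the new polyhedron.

53

The base solid has V = 34, E = 51, F = 19.
Truncation replaces each original edge-end by a new vertex, so V′ = 2E = 102.
Each original edge survives, and each old vertex of degree d contributes d new edges; summing degrees gives Σd = 2E, so E′ = E + 2E = 3E = 153.
Each original face survives and each original vertex becomes one new face: F′ = F + V = 53.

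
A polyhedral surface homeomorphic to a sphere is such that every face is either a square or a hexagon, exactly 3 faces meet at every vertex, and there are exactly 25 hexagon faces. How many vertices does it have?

Let x be the number of squares; then F = 25 + x.
Edge–face incidences: 2E = 6·25 + 4·x = 150 + 4x.
Every vertex has degree 3, so 3V = 2E.
Euler: V − E + F = 2 ⇒ (2E)/3 − E + (25 + x) = 2.
Multiply by 6: 2·(2E) − 3·(2E) + 6·(25 + x) = 12, i.e. 150 + 6x − (150 + 4x) = 12.
Collecting terms: 2x = 12, so x = 6.
Then 2E = 150 + 4·6 = 174, so E = 87, V = 2E/3 = 58, F = 25 + 6 = 31.

58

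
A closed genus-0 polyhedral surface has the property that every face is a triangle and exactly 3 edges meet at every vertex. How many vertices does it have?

4

Each face has 3 edges and each edge borders two faces, so 2E = 3F.
Each vertex has degree 3, so 3V = 2E and hence V = 3F/3.
Euler: V − E + F = 2 ⇒ (3F/3) − (3F/2) + F = 2.
Multiply by 6: (6 − 9 + 6)F = 12, i.e. 3F = 12.
So F = 4, E = 3·4/2 = 6, V = 3·4/3 = 4.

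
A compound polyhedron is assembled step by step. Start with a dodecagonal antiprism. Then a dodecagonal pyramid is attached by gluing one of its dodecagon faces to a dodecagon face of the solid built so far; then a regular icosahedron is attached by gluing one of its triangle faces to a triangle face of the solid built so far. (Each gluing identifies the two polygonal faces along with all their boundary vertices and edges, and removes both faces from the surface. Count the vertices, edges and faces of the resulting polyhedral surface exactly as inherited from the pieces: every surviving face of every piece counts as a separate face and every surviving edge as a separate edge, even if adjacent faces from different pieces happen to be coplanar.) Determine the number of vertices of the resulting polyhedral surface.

34

A dodecagonal antiprism: V=24, E=48, F=26.
Attach a dodecagonal pyramid (V=13, E=24, F=13) along a 12-gon: merge 12 vertices and 12 edges, delete both glued faces → V=25, E=60, F=37.
Attach a regular icosahedron (V=12, E=30, F=20) along a 3-gon: merge 3 vertices and 3 edges, delete both glued faces → V=34, E=87, F=55.
Check: V − E + F = 34 − 87 + 55 = 2.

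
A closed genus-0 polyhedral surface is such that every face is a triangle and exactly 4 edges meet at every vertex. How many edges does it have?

12

Each face has 3 edges and each edge borders two faces, so 2E = 3F.
Each vertex has degree 4, so 4V = 2E and hence V = 3F/4.
Euler: V − E + F = 2 ⇒ (3F/4) − (3F/2) + F = 2.
Multiply by 8: (6 − 12 + 8)F = 16, i.e. 2F = 16.
So F = 8, E = 3·8/2 = 12, V = 3·8/4 = 6.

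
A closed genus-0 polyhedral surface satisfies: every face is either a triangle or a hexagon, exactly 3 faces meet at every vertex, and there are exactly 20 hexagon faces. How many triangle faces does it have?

4

Let x be the number of triangles; then F = 20 + x.
Edge–face incidences: 2E = 6·20 + 3·x = 120 + 3x.
Every vertex has degree 3, so 3V = 2E.
Euler: V − E + F = 2 ⇒ (2E)/3 − E + (20 + x) = 2.
Multiply by 6: 2·(2E) − 3·(2E) + 6·(20 + x) = 12, i.e. 120 + 6x − (120 + 3x) = 12.
Collecting terms: 3x = 12, so x = 4.
Then 2E = 120 + 3·4 = 132, so E = 66, V = 2E/3 = 44, F = 20 + 4 = 24.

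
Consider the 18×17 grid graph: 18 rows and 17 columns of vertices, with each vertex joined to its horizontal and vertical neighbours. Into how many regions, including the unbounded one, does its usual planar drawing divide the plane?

The grid has V = 18·17 = 306 vertices and E = 18·16 + 17·17 = 577 edges.
F = 2 − V + E = 2 − 306 + 577 = 273.

273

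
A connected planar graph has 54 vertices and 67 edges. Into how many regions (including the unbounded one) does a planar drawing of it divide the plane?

Euler's formula for a connected plane graph: V − E + F = 2, so F = 2 − 54 + 67 = 15.

15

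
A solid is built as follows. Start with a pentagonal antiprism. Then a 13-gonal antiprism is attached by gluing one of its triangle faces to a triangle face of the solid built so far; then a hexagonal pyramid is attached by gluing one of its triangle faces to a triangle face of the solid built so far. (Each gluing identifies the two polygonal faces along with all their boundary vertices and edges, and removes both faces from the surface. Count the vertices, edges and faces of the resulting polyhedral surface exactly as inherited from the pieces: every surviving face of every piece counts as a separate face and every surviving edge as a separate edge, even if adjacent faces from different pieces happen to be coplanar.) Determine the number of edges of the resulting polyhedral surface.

A pentagonal antiprism: V=10, E=20, F=12.
Attach a 13-gonal antiprism (V=26, E=52, F=28) along a 3-gon: merge 3 vertices and 3 edges, delete both glued faces → V=33, E=69, F=38.
Attach a hexagonal pyramid (V=7, E=12, F=7) along a 3-gon: merge 3 vertices and 3 edges, delete both glued faces → V=37, E=78, F=43.
Check: V − E + F = 37 − 78 + 43 = 2.

78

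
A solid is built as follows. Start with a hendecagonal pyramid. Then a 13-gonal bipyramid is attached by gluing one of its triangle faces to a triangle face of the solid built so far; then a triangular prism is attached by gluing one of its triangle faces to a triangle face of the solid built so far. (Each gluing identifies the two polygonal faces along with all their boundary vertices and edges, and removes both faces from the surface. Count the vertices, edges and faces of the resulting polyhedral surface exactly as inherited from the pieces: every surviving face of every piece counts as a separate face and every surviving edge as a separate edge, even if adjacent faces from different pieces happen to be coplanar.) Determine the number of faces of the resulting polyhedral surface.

A hendecagonal pyramid: V=12, E=22, F=12.
Attach a 13-gonal bipyramid (V=15, E=39, F=26) along a 3-gon: merge 3 vertices and 3 edges, delete both glued faces → V=24, E=58, F=36.
Attach a triangular prism (V=6, E=9, F=5) along a 3-gon: merge 3 vertices and 3 edges, delete both glued faces → V=27, E=64, F=39.
Check: V − E + F = 27 − 64 + 39 = 2.

39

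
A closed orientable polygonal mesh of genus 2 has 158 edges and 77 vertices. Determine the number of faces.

79

For a closed orientable surface of genus 2, χ = 2 − 2·2 = -2.
F = -2 − V + E = -2 − 77 + 158 = 79.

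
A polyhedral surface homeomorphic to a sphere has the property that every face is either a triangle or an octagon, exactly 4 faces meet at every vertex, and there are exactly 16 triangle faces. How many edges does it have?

32

Let x be the number of octagons; then F = 16 + x.
Edge–face incidences: 2E = 3·16 + 8·x = 48 + 8x.
Every vertex has degree 4, so 4V = 2E.
Euler: V − E + F = 2 ⇒ (2E)/4 − E + (16 + x) = 2.
Multiply by 8: 2·(2E) − 4·(2E) + 8·(16 + x) = 16, i.e. 128 + 8x − 2·(48 + 8x) = 16.
Collecting terms: −8x + 32 = 16, so −8x = −16, so x = 2.
Then 2E = 48 + 8·2 = 64, so E = 32, V = 2E/4 = 16, F = 16 + 2 = 18.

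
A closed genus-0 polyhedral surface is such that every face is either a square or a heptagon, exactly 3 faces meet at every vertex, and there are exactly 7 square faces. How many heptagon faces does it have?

Let x be the number of heptagons; then F = 7 + x.
Edge–face incidences: 2E = 4·7 + 7·x = 28 + 7x.
Every vertex has degree 3, so 3V = 2E.
Euler: V − E + F = 2 ⇒ (2E)/3 − E + (7 + x) = 2.
Multiply by 6: 2·(2E) − 3·(2E) + 6·(7 + x) = 12, i.e. 42 + 6x − (28 + 7x) = 12.
Collecting terms: −x + 14 = 12, so −x = −2, so x = 2.
Then 2E = 28 + 7·2 = 42, so E = 21, V = 2E/3 = 14, F = 7 + 2 = 9.

2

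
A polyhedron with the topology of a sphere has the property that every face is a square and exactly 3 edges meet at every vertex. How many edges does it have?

12

Each face has 4 edges and each edge borders two faces, so 2E = 4F.
Each vertex has degree 3, so 3V = 2E and hence V = 4F/3.
Euler: V − E + F = 2 ⇒ (4F/3) − (4F/2) + F = 2.
Multiply by 6: (8 − 12 + 6)F = 12, i.e. 2F = 12.
So F = 6, E = 4·6/2 = 12, V = 4·6/3 = 8.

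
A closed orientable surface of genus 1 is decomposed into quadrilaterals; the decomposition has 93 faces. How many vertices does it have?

93

χ = 2 − 2·1 = 0, and every face is a square so 4F = 2E.
E = 4·93/2 = 186. Then V = 0 + E − F = 0 + 186 − 93 = 93.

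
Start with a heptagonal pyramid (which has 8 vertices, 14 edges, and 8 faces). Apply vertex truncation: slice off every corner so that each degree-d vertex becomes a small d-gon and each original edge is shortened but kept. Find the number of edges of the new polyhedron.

42

Truncation replaces each original edge-end by a new vertex, so V′ = 2E = 28.
Each original edge survives, and each old vertex of degree d contributes d new edges; summing degrees gives Σd = 2E, so E′ = E + 2E = 3E = 42.
Each original face survives and each original vertex becomes one new face: F′ = F + V = 16.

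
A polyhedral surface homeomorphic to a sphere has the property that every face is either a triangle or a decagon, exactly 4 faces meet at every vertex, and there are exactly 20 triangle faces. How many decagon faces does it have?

Let x be the number of decagons; then F = 20 + x.
Edge–face incidences: 2E = 3·20 + 10·x = 60 + 10x.
Every vertex has degree 4, so 4V = 2E.
Euler: V − E + F = 2 ⇒ (2E)/4 − E + (20 + x) = 2.
Multiply by 8: 2·(2E) − 4·(2E) + 8·(20 + x) = 16, i.e. 160 + 8x − 2·(60 + 10x) = 16.
Collecting terms: −12x + 40 = 16, so −12x = −24, so x = 2.
Then 2E = 60 + 10·2 = 80, so E = 40, V = 2E/4 = 20, F = 20 + 2 = 22.

2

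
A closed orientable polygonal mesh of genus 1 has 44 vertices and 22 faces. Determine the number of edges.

For a closed orientable surface of genus 1, χ = 2 − 2·1 = 0.
E = V + F − (0) = 44 + 22 − (0) = 66.

66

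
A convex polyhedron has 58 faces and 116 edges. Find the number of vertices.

Here V − E + F = 2.
V = 2 + E − F = 2 + 116 − 58 = 60.

60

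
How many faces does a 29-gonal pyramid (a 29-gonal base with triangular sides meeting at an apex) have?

30

A pyramid on an n-gon base has one n-gon and n triangles: V = 29 + 1 = 30, E = 2·29 = 58, F = 29 + 1 = 30.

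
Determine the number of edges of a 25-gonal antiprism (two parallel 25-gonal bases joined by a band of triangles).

An antiprism on an n-gon has two n-gon caps and 2n triangles: V = 2·25 = 50, E = 4·25 = 100, F = 2·25 + 2 = 52.

100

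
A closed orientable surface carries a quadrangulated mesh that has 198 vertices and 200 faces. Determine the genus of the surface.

Every face is a square, so 2E = 4·200 = 800, giving E = 400.
χ = V − E + F = 198 − 400 + 200 = -2.
For a closed orientable surface χ = 2 − 2g, so g = (2 − (-2))/2 = 2.

2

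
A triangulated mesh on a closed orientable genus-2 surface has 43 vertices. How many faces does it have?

90

χ = 2 − 2·2 = -2, and every face is a triangle so 3F = 2E.
V − E + F = -2 with E = 3F/2 gives 43 − (3/2 − 1)·F = -2, so F = 90 and E = 135.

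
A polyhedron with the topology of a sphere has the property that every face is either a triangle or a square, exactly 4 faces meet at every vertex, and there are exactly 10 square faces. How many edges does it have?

Let x be the number of triangles; then F = 10 + x.
Edge–face incidences: 2E = 4·10 + 3·x = 40 + 3x.
Every vertex has degree 4, so 4V = 2E.
Euler: V − E + F = 2 ⇒ (2E)/4 − E + (10 + x) = 2.
Multiply by 8: 2·(2E) − 4·(2E) + 8·(10 + x) = 16, i.e. 80 + 8x − 2·(40 + 3x) = 16.
Collecting terms: 2x = 16, so x = 8.
Then 2E = 40 + 3·8 = 64, so E = 32, V = 2E/4 = 16, F = 10 + 8 = 18.

32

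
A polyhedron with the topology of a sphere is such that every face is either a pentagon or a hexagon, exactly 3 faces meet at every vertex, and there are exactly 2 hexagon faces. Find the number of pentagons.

Let x be the number of pentagons; then F = 2 + x.
Edge–face incidences: 2E = 6·2 + 5·x = 12 + 5x.
Every vertex has degree 3, so 3V = 2E.
Euler: V − E + F = 2 ⇒ (2E)/3 − E + (2 + x) = 2.
Multiply by 6: 2·(2E) − 3·(2E) + 6·(2 + x) = 12, i.e. 12 + 6x − (12 + 5x) = 12.
Collecting terms: x = 12.
Then 2E = 12 + 5·12 = 72, so E = 36, V = 2E/3 = 24, F = 2 + 12 = 14.

12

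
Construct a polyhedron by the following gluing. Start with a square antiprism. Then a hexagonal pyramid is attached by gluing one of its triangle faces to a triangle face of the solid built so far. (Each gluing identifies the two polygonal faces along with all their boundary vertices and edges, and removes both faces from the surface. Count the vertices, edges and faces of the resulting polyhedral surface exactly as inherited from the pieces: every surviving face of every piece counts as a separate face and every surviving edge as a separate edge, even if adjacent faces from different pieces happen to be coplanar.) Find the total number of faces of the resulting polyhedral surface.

A square antiprism: V=8, E=16, F=10.
Attach a hexagonal pyramid (V=7, E=12, F=7) along a 3-gon: merge 3 vertices and 3 edges, delete both glued faces → V=12, E=25, F=15.
Check: V − E + F = 12 − 25 + 15 = 2.

15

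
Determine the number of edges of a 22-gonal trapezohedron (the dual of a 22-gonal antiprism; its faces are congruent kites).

88

The n-trapezohedron (dual of the n-antiprism) has V = 2·22 + 2 = 46, E = 4·22 = 88, F = 2·22 = 44.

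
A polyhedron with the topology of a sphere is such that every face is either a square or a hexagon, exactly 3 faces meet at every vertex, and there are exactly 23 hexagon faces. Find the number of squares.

Let x be the number of squares; then F = 23 + x.
Edge–face incidences: 2E = 6·23 + 4·x = 138 + 4x.
Every vertex has degree 3, so 3V = 2E.
Euler: V − E + F = 2 ⇒ (2E)/3 − E + (23 + x) = 2.
Multiply by 6: 2·(2E) − 3·(2E) + 6·(23 + x) = 12, i.e. 138 + 6x − (138 + 4x) = 12.
Collecting terms: 2x = 12, so x = 6.
Then 2E = 138 + 4·6 = 162, so E = 81, V = 2E/3 = 54, F = 23 + 6 = 29.

6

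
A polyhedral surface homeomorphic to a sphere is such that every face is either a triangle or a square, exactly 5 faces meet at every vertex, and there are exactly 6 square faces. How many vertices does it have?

24

Let x be the number of triangles; then F = 6 + x.
Edge–face incidences: 2E = 4·6 + 3·x = 24 + 3x.
Every vertex has degree 5, so 5V = 2E.
Euler: V − E + F = 2 ⇒ (2E)/5 − E + (6 + x) = 2.
Multiply by 10: 2·(2E) − 5·(2E) + 10·(6 + x) = 20, i.e. 60 + 10x − 3·(24 + 3x) = 20.
Collecting terms: x − 12 = 20, so x = 32.
Then 2E = 24 + 3·32 = 120, so E = 60, V = 2E/5 = 24, F = 6 + 32 = 38.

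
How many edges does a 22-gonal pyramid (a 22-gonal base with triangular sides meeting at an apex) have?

44

A pyramid on an n-gon base has one n-gon and n triangles: V = 22 + 1 = 23, E = 2·22 = 44, F = 22 + 1 = 23.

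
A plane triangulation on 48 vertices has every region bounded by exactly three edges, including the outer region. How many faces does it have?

92

In a plane triangulation 3F = 2E and V − E + F = 2, so F = 2V − 4 = 2·48 − 4 = 92.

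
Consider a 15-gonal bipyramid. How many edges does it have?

45

A bipyramid over an n-gon has 2n triangular faces and n + 2 vertices: V = 15 + 2 = 17, E = 3·15 = 45, F = 2·15 = 30.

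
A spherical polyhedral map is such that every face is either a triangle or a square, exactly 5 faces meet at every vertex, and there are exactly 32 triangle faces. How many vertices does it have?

Let x be the number of squares; then F = 32 + x.
Edge–face incidences: 2E = 3·32 + 4·x = 96 + 4x.
Every vertex has degree 5, so 5V = 2E.
Euler: V − E + F = 2 ⇒ (2E)/5 − E + (32 + x) = 2.
Multiply by 10: 2·(2E) − 5·(2E) + 10·(32 + x) = 20, i.e. 320 + 10x − 3·(96 + 4x) = 20.
Collecting terms: −2x + 32 = 20, so −2x = −12, so x = 6.
Then 2E = 96 + 4·6 = 120, so E = 60, V = 2E/5 = 24, F = 32 + 6 = 38.

24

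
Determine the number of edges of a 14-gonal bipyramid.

A bipyramid over an n-gon has 2n triangular faces and n + 2 vertices: V = 14 + 2 = 16, E = 3·14 = 42, F = 2·14 = 28.
Check: V − E + F = 16 − 42 + 28 = 2.

42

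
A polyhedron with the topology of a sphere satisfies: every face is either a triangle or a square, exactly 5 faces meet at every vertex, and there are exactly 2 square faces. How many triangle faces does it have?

Let x be the number of triangles; then F = 2 + x.
Edge–face incidences: 2E = 4·2 + 3·x = 8 + 3x.
Every vertex has degree 5, so 5V = 2E.
Euler: V − E + F = 2 ⇒ (2E)/5 − E + (2 + x) = 2.
Multiply by 10: 2·(2E) − 5·(2E) + 10·(2 + x) = 20, i.e. 20 + 10x − 3·(8 + 3x) = 20.
Collecting terms: x − 4 = 20, so x = 24.
Then 2E = 8 + 3·24 = 80, so E = 40, V = 2E/5 = 16, F = 2 + 24 = 26.

24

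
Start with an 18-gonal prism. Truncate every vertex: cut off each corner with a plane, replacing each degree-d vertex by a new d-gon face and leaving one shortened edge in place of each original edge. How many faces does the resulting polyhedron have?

56

The base solid has V = 36, E = 54, F = 20.
Truncation replaces each original edge-end by a new vertex, so V′ = 2E = 108.
Each original edge survives, and each old vertex of degree d contributes d new edges; summing degrees gives Σd = 2E, so E′ = E + 2E = 3E = 162.
Each original face survives and each original vertex becomes one new face: F′ = F + V = 56.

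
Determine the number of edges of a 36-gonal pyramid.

A pyramid on an n-gon base has one n-gon and n triangles: V = 36 + 1 = 37, E = 2·36 = 72, F = 36 + 1 = 37.

72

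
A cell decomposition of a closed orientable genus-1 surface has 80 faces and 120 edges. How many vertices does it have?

For a closed orientable surface of genus 1, χ = 2 − 2·1 = 0.
V = 0 + E − F = 0 + 120 − 80 = 40.

40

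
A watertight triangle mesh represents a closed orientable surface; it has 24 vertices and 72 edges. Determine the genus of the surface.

1

Every face is a triangle and each edge borders two faces, so 3F = 2·72, giving F = 48.
χ = V − E + F = 24 − 72 + 48 = 0.
For a closed orientable surface χ = 2 − 2g, so g = (2 − (0))/2 = 1.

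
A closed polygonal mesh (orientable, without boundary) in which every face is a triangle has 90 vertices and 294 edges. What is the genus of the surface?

5

Every face is a triangle and each edge borders two faces, so 3F = 2·294, giving F = 196.
χ = V − E + F = 90 − 294 + 196 = -8.
For a closed orientable surface χ = 2 − 2g, so g = (2 − (-8))/2 = 5.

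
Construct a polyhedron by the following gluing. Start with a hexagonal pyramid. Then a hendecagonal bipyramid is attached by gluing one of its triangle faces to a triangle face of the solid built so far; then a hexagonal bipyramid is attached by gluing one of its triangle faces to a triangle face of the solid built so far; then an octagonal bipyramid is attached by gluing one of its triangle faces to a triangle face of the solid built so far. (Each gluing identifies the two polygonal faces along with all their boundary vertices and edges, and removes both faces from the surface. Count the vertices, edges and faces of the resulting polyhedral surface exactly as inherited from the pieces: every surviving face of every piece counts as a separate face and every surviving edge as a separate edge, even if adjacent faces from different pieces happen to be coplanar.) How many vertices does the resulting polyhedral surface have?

A hexagonal pyramid: V=7, E=12, F=7.
Attach a hendecagonal bipyramid (V=13, E=33, F=22) along a 3-gon: merge 3 vertices and 3 edges, delete both glued faces → V=17, E=42, F=27.
Attach a hexagonal bipyramid (V=8, E=18, F=12) along a 3-gon: merge 3 vertices and 3 edges, delete both glued faces → V=22, E=57, F=37.
Attach an octagonal bipyramid (V=10, E=24, F=16) along a 3-gon: merge 3 vertices and 3 edges, delete both glued faces → V=29, E=78, F=51.
Check: V − E + F = 29 − 78 + 51 = 2.

29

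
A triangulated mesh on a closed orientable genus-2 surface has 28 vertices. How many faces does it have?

60

χ = 2 − 2·2 = -2, and every face is a triangle so 3F = 2E.
V − E + F = -2 with E = 3F/2 gives 28 − (3/2 − 1)·F = -2, so F = 60 and E = 90.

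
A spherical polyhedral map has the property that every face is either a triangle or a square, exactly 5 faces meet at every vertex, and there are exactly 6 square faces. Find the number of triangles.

Let x be the number of triangles; then F = 6 + x.
Edge–face incidences: 2E = 4·6 + 3·x = 24 + 3x.
Every vertex has degree 5, so 5V = 2E.
Euler: V − E + F = 2 ⇒ (2E)/5 − E + (6 + x) = 2.
Multiply by 10: 2·(2E) − 5·(2E) + 10·(6 + x) = 20, i.e. 60 + 10x − 3·(24 + 3x) = 20.
Collecting terms: x − 12 = 20, so x = 32.
Then 2E = 24 + 3·32 = 120, so E = 60, V = 2E/5 = 24, F = 6 + 32 = 38.

32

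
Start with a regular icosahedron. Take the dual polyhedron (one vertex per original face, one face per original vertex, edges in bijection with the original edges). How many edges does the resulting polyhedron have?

30

The base solid has V = 12, E = 30, F = 20.
The dual swaps V and F and preserves E: V′ = F = 20, E′ = E = 30, F′ = V = 12.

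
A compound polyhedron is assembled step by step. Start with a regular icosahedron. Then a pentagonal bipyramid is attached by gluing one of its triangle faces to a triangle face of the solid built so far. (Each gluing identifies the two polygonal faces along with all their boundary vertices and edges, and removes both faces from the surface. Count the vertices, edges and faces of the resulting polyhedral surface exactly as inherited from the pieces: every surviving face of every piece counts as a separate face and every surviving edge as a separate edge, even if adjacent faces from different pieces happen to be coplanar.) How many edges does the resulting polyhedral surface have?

A regular icosahedron: V=12, E=30, F=20.
Attach a pentagonal bipyramid (V=7, E=15, F=10) along a 3-gon: merge 3 vertices and 3 edges, delete both glued faces → V=16, E=42, F=28.
Check: V − E + F = 16 − 42 + 28 = 2.

42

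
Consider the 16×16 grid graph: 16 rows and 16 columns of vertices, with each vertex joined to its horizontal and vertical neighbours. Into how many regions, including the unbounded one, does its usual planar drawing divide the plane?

The grid has V = 16·16 = 256 vertices and E = 16·15 + 16·15 = 480 edges.
F = 2 − V + E = 2 − 256 + 480 = 226.

226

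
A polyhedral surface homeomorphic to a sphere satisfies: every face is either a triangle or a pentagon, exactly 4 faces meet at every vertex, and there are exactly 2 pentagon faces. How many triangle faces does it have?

10

Let x be the number of triangles; then F = 2 + x.
Edge–face incidences: 2E = 5·2 + 3·x = 10 + 3x.
Every vertex has degree 4, so 4V = 2E.
Euler: V − E + F = 2 ⇒ (2E)/4 − E + (2 + x) = 2.
Multiply by 8: 2·(2E) − 4·(2E) + 8·(2 + x) = 16, i.e. 16 + 8x − 2·(10 + 3x) = 16.
Collecting terms: 2x − 4 = 16, so 2x = 20, so x = 10.
Then 2E = 10 + 3·10 = 40, so E = 20, V = 2E/4 = 10, F = 2 + 10 = 12.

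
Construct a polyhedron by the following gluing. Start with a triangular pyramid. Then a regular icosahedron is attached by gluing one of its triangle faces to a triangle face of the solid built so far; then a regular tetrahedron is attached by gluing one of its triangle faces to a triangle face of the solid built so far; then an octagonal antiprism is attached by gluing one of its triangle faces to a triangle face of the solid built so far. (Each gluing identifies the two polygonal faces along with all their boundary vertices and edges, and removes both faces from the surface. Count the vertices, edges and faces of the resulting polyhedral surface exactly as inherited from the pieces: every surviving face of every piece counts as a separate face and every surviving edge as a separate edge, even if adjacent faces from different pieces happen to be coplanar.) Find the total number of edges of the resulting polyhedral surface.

65

A triangular pyramid: V=4, E=6, F=4.
Attach a regular icosahedron (V=12, E=30, F=20) along a 3-gon: merge 3 vertices and 3 edges, delete both glued faces → V=13, E=33, F=22.
Attach a regular tetrahedron (V=4, E=6, F=4) along a 3-gon: merge 3 vertices and 3 edges, delete both glued faces → V=14, E=36, F=24.
Attach an octagonal antiprism (V=16, E=32, F=18) along a 3-gon: merge 3 vertices and 3 edges, delete both glued faces → V=27, E=65, F=40.
Check: V − E + F = 27 − 65 + 40 = 2.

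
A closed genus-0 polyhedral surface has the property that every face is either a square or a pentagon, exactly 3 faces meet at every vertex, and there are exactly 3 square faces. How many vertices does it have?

Let x be the number of pentagons; then F = 3 + x.
Edge–face incidences: 2E = 4·3 + 5·x = 12 + 5x.
Every vertex has degree 3, so 3V = 2E.
Euler: V − E + F = 2 ⇒ (2E)/3 − E + (3 + x) = 2.
Multiply by 6: 2·(2E) − 3·(2E) + 6·(3 + x) = 12, i.e. 18 + 6x − (12 + 5x) = 12.
Collecting terms: x + 6 = 12, so x = 6.
Then 2E = 12 + 5·6 = 42, so E = 21, V = 2E/3 = 14, F = 3 + 6 = 9.

14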